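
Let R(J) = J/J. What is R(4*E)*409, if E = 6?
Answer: 409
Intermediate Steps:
R(J) = 1
R(4*E)*409 = 1*409 = 409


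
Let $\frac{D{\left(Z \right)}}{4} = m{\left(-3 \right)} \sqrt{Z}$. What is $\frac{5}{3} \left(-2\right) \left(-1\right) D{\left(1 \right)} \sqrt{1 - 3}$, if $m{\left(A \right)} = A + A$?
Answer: $- 80 i \sqrt{2} \approx - 113.14 i$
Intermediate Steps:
$m{\left(A \right)} = 2 A$
$D{\left(Z \right)} = - 24 \sqrt{Z}$ ($D{\left(Z \right)} = 4 \cdot 2 \left(-3\right) \sqrt{Z} = 4 \left(- 6 \sqrt{Z}\right) = - 24 \sqrt{Z}$)
$\frac{5}{3} \left(-2\right) \left(-1\right) D{\left(1 \right)} \sqrt{1 - 3} = \frac{5}{3} \left(-2\right) \left(-1\right) \left(- 24 \sqrt{1}\right) \sqrt{1 - 3} = 5 \cdot \frac{1}{3} \left(-2\right) \left(-1\right) \left(\left(-24\right) 1\right) \sqrt{-2} = \frac{5}{3} \left(-2\right) \left(-1\right) \left(-24\right) i \sqrt{2} = \left(- \frac{10}{3}\right) \left(-1\right) \left(-24\right) i \sqrt{2} = \frac{10}{3} \left(-24\right) i \sqrt{2} = - 80 i \sqrt{2}$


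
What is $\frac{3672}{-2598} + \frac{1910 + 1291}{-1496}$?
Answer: $- \frac{209235}{58888} \approx -3.5531$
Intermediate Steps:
$\frac{3672}{-2598} + \frac{1910 + 1291}{-1496} = 3672 \left(- \frac{1}{2598}\right) + 3201 \left(- \frac{1}{1496}\right) = - \frac{612}{433} - \frac{291}{136} = - \frac{209235}{58888}$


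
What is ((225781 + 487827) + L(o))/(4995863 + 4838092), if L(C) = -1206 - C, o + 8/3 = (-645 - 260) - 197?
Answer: 428104/5900373 ≈ 0.072555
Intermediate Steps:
o = -3314/3 (o = -8/3 + ((-645 - 260) - 197) = -8/3 + (-905 - 197) = -8/3 - 1102 = -3314/3 ≈ -1104.7)
((225781 + 487827) + L(o))/(4995863 + 4838092) = ((225781 + 487827) + (-1206 - 1*(-3314/3)))/(4995863 + 4838092) = (713608 + (-1206 + 3314/3))/9833955 = (713608 - 304/3)*(1/9833955) = (2140520/3)*(1/9833955) = 428104/5900373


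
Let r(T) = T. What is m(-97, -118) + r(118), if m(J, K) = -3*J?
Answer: 409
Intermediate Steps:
m(-97, -118) + r(118) = -3*(-97) + 118 = 291 + 118 = 409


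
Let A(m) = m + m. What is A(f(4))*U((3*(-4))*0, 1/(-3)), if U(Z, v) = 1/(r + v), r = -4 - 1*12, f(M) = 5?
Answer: -30/49 ≈ -0.61224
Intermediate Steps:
A(m) = 2*m
r = -16 (r = -4 - 12 = -16)
U(Z, v) = 1/(-16 + v)
A(f(4))*U((3*(-4))*0, 1/(-3)) = (2*5)/(-16 + 1/(-3)) = 10/(-16 - ⅓) = 10/(-49/3) = 10*(-3/49) = -30/49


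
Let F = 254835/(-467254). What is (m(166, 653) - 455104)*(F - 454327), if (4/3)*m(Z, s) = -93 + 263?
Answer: 193170612773574029/934508 ≈ 2.0671e+11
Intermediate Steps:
m(Z, s) = 255/2 (m(Z, s) = 3*(-93 + 263)/4 = (¾)*170 = 255/2)
F = -254835/467254 (F = 254835*(-1/467254) = -254835/467254 ≈ -0.54539)
(m(166, 653) - 455104)*(F - 454327) = (255/2 - 455104)*(-254835/467254 - 454327) = -909953/2*(-212286362893/467254) = 193170612773574029/934508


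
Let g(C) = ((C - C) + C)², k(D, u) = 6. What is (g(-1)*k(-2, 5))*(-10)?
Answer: -60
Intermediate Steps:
g(C) = C² (g(C) = (0 + C)² = C²)
(g(-1)*k(-2, 5))*(-10) = ((-1)²*6)*(-10) = (1*6)*(-10) = 6*(-10) = -60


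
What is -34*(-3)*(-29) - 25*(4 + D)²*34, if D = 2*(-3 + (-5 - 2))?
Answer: -220558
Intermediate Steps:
D = -20 (D = 2*(-3 - 7) = 2*(-10) = -20)
-34*(-3)*(-29) - 25*(4 + D)²*34 = -34*(-3)*(-29) - 25*(4 - 20)²*34 = 102*(-29) - 25*(-16)²*34 = -2958 - 25*256*34 = -2958 - 6400*34 = -2958 - 217600 = -220558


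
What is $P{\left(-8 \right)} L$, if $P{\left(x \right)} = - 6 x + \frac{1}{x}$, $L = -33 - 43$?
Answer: $- \frac{7277}{2} \approx -3638.5$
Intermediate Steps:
$L = -76$
$P{\left(x \right)} = \frac{1}{x} - 6 x$
$P{\left(-8 \right)} L = \left(\frac{1}{-8} - -48\right) \left(-76\right) = \left(- \frac{1}{8} + 48\right) \left(-76\right) = \frac{383}{8} \left(-76\right) = - \frac{7277}{2}$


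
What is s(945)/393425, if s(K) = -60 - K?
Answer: -201/78685 ≈ -0.0025545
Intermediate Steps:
s(945)/393425 = (-60 - 1*945)/393425 = (-60 - 945)*(1/393425) = -1005*1/393425 = -201/78685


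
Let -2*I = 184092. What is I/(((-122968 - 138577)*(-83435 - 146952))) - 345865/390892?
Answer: -20840673841966507/23553810345430180 ≈ -0.88481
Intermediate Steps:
I = -92046 (I = -½*184092 = -92046)
I/(((-122968 - 138577)*(-83435 - 146952))) - 345865/390892 = -92046*1/((-122968 - 138577)*(-83435 - 146952)) - 345865/390892 = -92046/((-261545*(-230387))) - 345865*1/390892 = -92046/60256567915 - 345865/390892 = -20840673841966507/23553810345430180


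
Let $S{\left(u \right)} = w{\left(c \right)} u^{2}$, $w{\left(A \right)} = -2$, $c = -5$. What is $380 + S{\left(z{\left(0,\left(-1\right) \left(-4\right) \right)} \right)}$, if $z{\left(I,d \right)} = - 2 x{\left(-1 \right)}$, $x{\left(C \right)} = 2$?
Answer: $348$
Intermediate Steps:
$z{\left(I,d \right)} = -4$ ($z{\left(I,d \right)} = \left(-2\right) 2 = -4$)
$S{\left(u \right)} = - 2 u^{2}$
$380 + S{\left(z{\left(0,\left(-1\right) \left(-4\right) \right)} \right)} = 380 - 2 \left(-4\right)^{2} = 380 - 32 = 348$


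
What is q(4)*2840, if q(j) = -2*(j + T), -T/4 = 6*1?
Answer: 113600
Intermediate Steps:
T = -24 ≈ -24.000
q(j) = 48 - 2*j (q(j) = -2*(j - 24) = -2*(-24 + j) = 48 - 2*j)
q(4)*2840 = (48 - 2*4)*2840 = (48 - 8)*2840 = 40*2840 = 113600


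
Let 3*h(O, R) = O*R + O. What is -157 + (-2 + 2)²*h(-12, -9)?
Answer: -157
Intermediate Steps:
h(O, R) = O/3 + O*R/3 (h(O, R) = (O*R + O)/3 = (O + O*R)/3 = O/3 + O*R/3)
-157 + (-2 + 2)²*h(-12, -9) = -157 + (-2 + 2)²*((⅓)*(-12)*(1 - 9)) = -157 + 0²*((⅓)*(-12)*(-8)) = -157 + 0*32 = -157 + 0 = -157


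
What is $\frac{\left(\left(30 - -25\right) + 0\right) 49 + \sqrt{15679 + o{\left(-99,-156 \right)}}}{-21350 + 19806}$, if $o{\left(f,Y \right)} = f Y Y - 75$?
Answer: $- \frac{2695}{1544} - \frac{i \sqrt{598415}}{772} \approx -1.7455 - 1.002 i$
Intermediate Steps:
$o{\left(f,Y \right)} = -75 + f Y^{2}$ ($o{\left(f,Y \right)} = Y f Y - 75 = f Y^{2} - 75 = -75 + f Y^{2}$)
$\frac{\left(\left(30 - -25\right) + 0\right) 49 + \sqrt{15679 + o{\left(-99,-156 \right)}}}{-21350 + 19806} = \frac{\left(\left(30 - -25\right) + 0\right) 49 + \sqrt{15679 - \left(75 + 99 \left(-156\right)^{2}\right)}}{-21350 + 19806} = \frac{\left(\left(30 + 25\right) + 0\right) 49 + \sqrt{15679 - 2409339}}{-1544} = \left(\left(55 + 0\right) 49 + \sqrt{15679 - 2409339}\right) \left(- \frac{1}{1544}\right) = \left(55 \cdot 49 + \sqrt{15679 - 2409339}\right) \left(- \frac{1}{1544}\right) = \left(2695 + \sqrt{-2393660}\right) \left(- \frac{1}{1544}\right) = \left(2695 + 2 i \sqrt{598415}\right) \left(- \frac{1}{1544}\right) = - \frac{2695}{1544} - \frac{i \sqrt{598415}}{772}$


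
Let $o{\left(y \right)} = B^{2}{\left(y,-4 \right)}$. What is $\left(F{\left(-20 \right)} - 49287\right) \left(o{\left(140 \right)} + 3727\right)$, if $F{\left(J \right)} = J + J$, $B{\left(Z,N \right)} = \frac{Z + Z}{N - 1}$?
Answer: $-338531201$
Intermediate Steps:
$B{\left(Z,N \right)} = \frac{2 Z}{-1 + N}$
$F{\left(J \right)} = 2 J$
$o{\left(y \right)} = \frac{4 y^{2}}{25}$ ($o{\left(y \right)} = \left(\frac{2 y}{-1 - 4}\right)^{2} = \left(\frac{2 y}{-5}\right)^{2} = \left(2 y \left(- \frac{1}{5}\right)\right)^{2} = \left(- \frac{2 y}{5}\right)^{2} = \frac{4 y^{2}}{25}$)
$\left(F{\left(-20 \right)} - 49287\right) \left(o{\left(140 \right)} + 3727\right) = \left(2 \left(-20\right) - 49287\right) \left(\frac{4 \cdot 140^{2}}{25} + 3727\right) = \left(-40 - 49287\right) \left(\frac{4}{25} \cdot 19600 + 3727\right) = - 49327 \left(3136 + 3727\right) = \left(-49327\right) 6863 = -338531201$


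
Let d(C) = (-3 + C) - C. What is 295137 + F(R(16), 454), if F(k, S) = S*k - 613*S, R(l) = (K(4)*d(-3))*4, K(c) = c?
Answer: -4957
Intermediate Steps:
d(C) = -3
R(l) = -48 (R(l) = (4*(-3))*4 = -12*4 = -48)
F(k, S) = -613*S + S*k
295137 + F(R(16), 454) = 295137 + 454*(-613 - 48) = 295137 + 454*(-661) = 295137 - 300094 = -4957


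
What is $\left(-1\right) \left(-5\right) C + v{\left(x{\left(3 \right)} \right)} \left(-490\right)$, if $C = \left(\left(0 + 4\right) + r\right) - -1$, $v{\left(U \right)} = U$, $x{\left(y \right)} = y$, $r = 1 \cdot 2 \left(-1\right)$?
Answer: $-1455$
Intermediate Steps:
$r = -2$ ($r = 2 \left(-1\right) = -2$)
$C = 3$ ($C = \left(\left(0 + 4\right) - 2\right) - -1 = \left(4 - 2\right) + 1 = 2 + 1 = 3$)
$\left(-1\right) \left(-5\right) C + v{\left(x{\left(3 \right)} \right)} \left(-490\right) = \left(-1\right) \left(-5\right) 3 + 3 \left(-490\right) = 5 \cdot 3 - 1470 = 15 - 1470 = -1455$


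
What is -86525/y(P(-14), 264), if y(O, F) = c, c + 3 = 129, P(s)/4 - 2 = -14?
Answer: -86525/126 ≈ -686.71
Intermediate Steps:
P(s) = -48 (P(s) = 8 + 4*(-14) = 8 - 56 = -48)
c = 126 (c = -3 + 129 = 126)
y(O, F) = 126
-86525/y(P(-14), 264) = -86525/126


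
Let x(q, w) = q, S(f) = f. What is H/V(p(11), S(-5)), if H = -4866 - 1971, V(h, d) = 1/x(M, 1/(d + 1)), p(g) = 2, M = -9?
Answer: 61533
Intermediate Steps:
V(h, d) = -⅑ (V(h, d) = 1/(-9) = -⅑)
H = -6837
H/V(p(11), S(-5)) = -6837/(-⅑) = -6837*(-9) = 61533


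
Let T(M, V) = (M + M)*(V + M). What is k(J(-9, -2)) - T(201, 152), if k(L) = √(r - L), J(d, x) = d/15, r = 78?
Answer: -141906 + √1965/5 ≈ -1.4190e+5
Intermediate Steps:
J(d, x) = d/15 (J(d, x) = d*(1/15) = d/15)
T(M, V) = 2*M*(M + V) (T(M, V) = (2*M)*(M + V) = 2*M*(M + V))
k(L) = √(78 - L)
k(J(-9, -2)) - T(201, 152) = √(78 - (-9)/15) - 2*201*(201 + 152) = √(78 - 1*(-⅗)) - 2*201*353 = √(78 + ⅗) - 1*141906 = √(393/5) - 141906 = √1965/5 - 141906 = -141906 + √1965/5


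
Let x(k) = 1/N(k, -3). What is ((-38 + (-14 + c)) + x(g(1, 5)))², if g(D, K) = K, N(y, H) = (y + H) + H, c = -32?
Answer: 7225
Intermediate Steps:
N(y, H) = y + 2*H (N(y, H) = (H + y) + H = y + 2*H)
x(k) = 1/(-6 + k) (x(k) = 1/(k + 2*(-3)) = 1/(k - 6) = 1/(-6 + k))
((-38 + (-14 + c)) + x(g(1, 5)))² = ((-38 + (-14 - 32)) + 1/(-6 + 5))² = ((-38 - 46) + 1/(-1))² = (-84 - 1)² = (-85)² = 7225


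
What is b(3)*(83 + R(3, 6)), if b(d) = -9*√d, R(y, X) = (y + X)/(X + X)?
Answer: -3015*√3/4 ≈ -1305.5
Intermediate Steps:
R(y, X) = (X + y)/(2*X) (R(y, X) = (X + y)/((2*X)) = (X + y)*(1/(2*X)) = (X + y)/(2*X))
b(3)*(83 + R(3, 6)) = (-9*√3)*(83 + (½)*(6 + 3)/6) = (-9*√3)*(83 + (½)*(⅙)*9) = (-9*√3)*(83 + ¾) = -9*√3*(335/4) = -3015*√3/4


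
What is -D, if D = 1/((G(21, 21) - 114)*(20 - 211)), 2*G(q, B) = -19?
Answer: -2/47177 ≈ -4.2394e-5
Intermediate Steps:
G(q, B) = -19/2 (G(q, B) = (½)*(-19) = -19/2)
D = 2/47177 (D = 1/((-19/2 - 114)*(20 - 211)) = 1/(-247/2*(-191)) = 1/(47177/2) = 2/47177 ≈ 4.2394e-5)
-D = -1*2/47177 = -2/47177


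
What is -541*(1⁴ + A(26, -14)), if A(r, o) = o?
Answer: 7033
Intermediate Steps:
-541*(1⁴ + A(26, -14)) = -541*(1⁴ - 14) = -541*(1 - 14) = -541*(-13) = 7033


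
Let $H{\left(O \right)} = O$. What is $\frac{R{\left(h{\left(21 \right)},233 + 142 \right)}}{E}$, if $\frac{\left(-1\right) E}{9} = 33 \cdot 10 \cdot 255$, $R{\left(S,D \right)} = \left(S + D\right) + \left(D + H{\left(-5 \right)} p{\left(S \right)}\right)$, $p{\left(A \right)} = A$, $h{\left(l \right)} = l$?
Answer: $- \frac{37}{42075} \approx -0.00087938$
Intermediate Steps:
$R{\left(S,D \right)} = - 4 S + 2 D$ ($R{\left(S,D \right)} = \left(S + D\right) + \left(D - 5 S\right) = \left(D + S\right) + \left(D - 5 S\right) = - 4 S + 2 D$)
$E = -757350$ ($E = - 9 \cdot 33 \cdot 10 \cdot 255 = - 9 \cdot 330 \cdot 255 = \left(-9\right) 84150 = -757350$)
$\frac{R{\left(h{\left(21 \right)},233 + 142 \right)}}{E} = \frac{\left(-4\right) 21 + 2 \left(233 + 142\right)}{-757350} = \left(-84 + 2 \cdot 375\right) \left(- \frac{1}{757350}\right) = \left(-84 + 750\right) \left(- \frac{1}{757350}\right) = 666 \left(- \frac{1}{757350}\right) = - \frac{37}{42075}$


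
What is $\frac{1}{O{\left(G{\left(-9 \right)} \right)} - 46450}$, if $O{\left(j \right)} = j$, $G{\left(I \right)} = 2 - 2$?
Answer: $- \frac{1}{46450} \approx -2.1529 \cdot 10^{-5}$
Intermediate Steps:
$G{\left(I \right)} = 0$
$\frac{1}{O{\left(G{\left(-9 \right)} \right)} - 46450} = \frac{1}{0 - 46450} = \frac{1}{-46450} = - \frac{1}{46450}$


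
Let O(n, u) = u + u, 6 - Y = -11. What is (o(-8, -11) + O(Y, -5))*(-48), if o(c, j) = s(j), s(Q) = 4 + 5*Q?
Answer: 2928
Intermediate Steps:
Y = 17 (Y = 6 - 1*(-11) = 6 + 11 = 17)
o(c, j) = 4 + 5*j
O(n, u) = 2*u
(o(-8, -11) + O(Y, -5))*(-48) = ((4 + 5*(-11)) + 2*(-5))*(-48) = ((4 - 55) - 10)*(-48) = (-51 - 10)*(-48) = -61*(-48) = 2928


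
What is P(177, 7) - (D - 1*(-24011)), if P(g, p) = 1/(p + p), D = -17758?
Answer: -87541/14 ≈ -6252.9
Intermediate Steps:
P(g, p) = 1/(2*p)
P(177, 7) - (D - 1*(-24011)) = (½)/7 - (-17758 - 1*(-24011)) = (½)*(⅐) - (-17758 + 24011) = 1/14 - 1*6253 = 1/14 - 6253 = -87541/14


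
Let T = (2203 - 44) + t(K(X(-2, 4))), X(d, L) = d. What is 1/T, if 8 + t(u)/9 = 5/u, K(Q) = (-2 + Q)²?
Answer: 16/33437 ≈ 0.00047851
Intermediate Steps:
t(u) = -72 + 45/u (t(u) = -72 + 9*(5/u) = -72 + 45/u)
T = 33437/16 (T = (2203 - 44) + (-72 + 45/((-2 - 2)²)) = 2159 + (-72 + 45/((-4)²)) = 2159 + (-72 + 45/16) = 2159 - 1107/16 = 33437/16 ≈ 2089.8)
1/T = 1/(33437/16) = 16/33437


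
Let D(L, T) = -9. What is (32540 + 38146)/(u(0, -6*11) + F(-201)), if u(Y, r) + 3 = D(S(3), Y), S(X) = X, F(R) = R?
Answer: -23562/71 ≈ -331.86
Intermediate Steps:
u(Y, r) = -12 (u(Y, r) = -3 - 9 = -12)
(32540 + 38146)/(u(0, -6*11) + F(-201)) = (32540 + 38146)/(-12 - 201) = 70686/(-213) = 70686*(-1/213) = -23562/71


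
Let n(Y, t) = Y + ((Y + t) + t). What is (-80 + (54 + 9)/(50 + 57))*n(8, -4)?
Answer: -67976/107 ≈ -635.29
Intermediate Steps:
n(Y, t) = 2*Y + 2*t (n(Y, t) = Y + (Y + 2*t) = 2*Y + 2*t)
(-80 + (54 + 9)/(50 + 57))*n(8, -4) = (-80 + (54 + 9)/(50 + 57))*(2*8 + 2*(-4)) = (-80 + 63/107)*(16 - 8) = (-80 + 63*(1/107))*8 = (-80 + 63/107)*8 = -8497/107*8 = -67976/107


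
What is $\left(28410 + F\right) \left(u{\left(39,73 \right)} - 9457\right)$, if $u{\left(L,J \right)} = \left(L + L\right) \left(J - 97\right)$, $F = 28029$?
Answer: $-639397431$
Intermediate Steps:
$u{\left(L,J \right)} = 2 L \left(-97 + J\right)$
$\left(28410 + F\right) \left(u{\left(39,73 \right)} - 9457\right) = \left(28410 + 28029\right) \left(2 \cdot 39 \left(-97 + 73\right) - 9457\right) = 56439 \left(2 \cdot 39 \left(-24\right) - 9457\right) = 56439 \left(-1872 - 9457\right) = 56439 \left(-11329\right) = -639397431$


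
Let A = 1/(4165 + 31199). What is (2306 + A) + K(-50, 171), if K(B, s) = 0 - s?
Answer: 75502141/35364 ≈ 2135.0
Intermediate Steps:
K(B, s) = -s
A = 1/35364 ≈ 2.8277e-5
(2306 + A) + K(-50, 171) = (2306 + 1/35364) - 1*171 = 81549385/35364 - 171 = 75502141/35364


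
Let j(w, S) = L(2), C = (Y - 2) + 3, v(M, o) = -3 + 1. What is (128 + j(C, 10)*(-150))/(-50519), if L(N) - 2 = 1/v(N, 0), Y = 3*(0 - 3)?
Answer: 97/50519 ≈ 0.0019201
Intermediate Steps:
Y = -9 (Y = 3*(-3) = -9)
v(M, o) = -2
L(N) = 3/2 (L(N) = 2 + 1/(-2) = 2 - ½ = 3/2)
C = -8 (C = (-9 - 2) + 3 = -11 + 3 = -8)
j(w, S) = 3/2
(128 + j(C, 10)*(-150))/(-50519) = (128 + (3/2)*(-150))/(-50519) = (128 - 225)*(-1/50519) = -97*(-1/50519) = 97/50519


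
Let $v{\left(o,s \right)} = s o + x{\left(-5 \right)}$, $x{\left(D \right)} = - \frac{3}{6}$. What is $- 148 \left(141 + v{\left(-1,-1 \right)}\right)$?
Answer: $-20942$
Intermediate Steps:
$x{\left(D \right)} = - \frac{1}{2}$ ($x{\left(D \right)} = \left(-3\right) \frac{1}{6} = - \frac{1}{2}$)
$v{\left(o,s \right)} = - \frac{1}{2} + o s$ ($v{\left(o,s \right)} = s o - \frac{1}{2} = o s - \frac{1}{2} = - \frac{1}{2} + o s$)
$- 148 \left(141 + v{\left(-1,-1 \right)}\right) = - 148 \left(141 - - \frac{1}{2}\right) = - 148 \left(141 + \left(- \frac{1}{2} + 1\right)\right) = - 148 \left(141 + \frac{1}{2}\right) = \left(-148\right) \frac{283}{2} = -20942$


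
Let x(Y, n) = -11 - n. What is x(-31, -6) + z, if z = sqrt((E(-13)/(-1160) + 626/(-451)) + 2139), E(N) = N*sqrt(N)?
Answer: -5 + sqrt(146264167733200 + 766821770*I*sqrt(13))/261580 ≈ 41.234 + 0.00043698*I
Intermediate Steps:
E(N) = N**(3/2)
z = sqrt(964063/451 + 13*I*sqrt(13)/1160) (z = sqrt(((-13)**(3/2)/(-1160) + 626/(-451)) + 2139) = sqrt((-13*I*sqrt(13)*(-1/1160) + 626*(-1/451)) + 2139) = sqrt((13*I*sqrt(13)/1160 - 626/451) + 2139) = sqrt((-626/451 + 13*I*sqrt(13)/1160) + 2139) = sqrt(964063/451 + 13*I*sqrt(13)/1160) ≈ 46.234 + 0.0004*I)
x(-31, -6) + z = (-11 - 1*(-6)) + sqrt(146264167733200 + 766821770*I*sqrt(13))/261580 = (-11 + 6) + sqrt(146264167733200 + 766821770*I*sqrt(13))/261580 = -5 + sqrt(146264167733200 + 766821770*I*sqrt(13))/261580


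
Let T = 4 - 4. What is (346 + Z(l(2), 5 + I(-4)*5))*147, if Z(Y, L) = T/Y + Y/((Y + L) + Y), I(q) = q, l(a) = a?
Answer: 559188/11 ≈ 50835.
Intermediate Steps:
T = 0
Z(Y, L) = Y/(L + 2*Y) (Z(Y, L) = 0/Y + Y/((Y + L) + Y) = 0 + Y/((L + Y) + Y) = 0 + Y/(L + 2*Y) = Y/(L + 2*Y))
(346 + Z(l(2), 5 + I(-4)*5))*147 = (346 + 2/((5 - 4*5) + 2*2))*147 = (346 + 2/((5 - 20) + 4))*147 = (346 + 2/(-15 + 4))*147 = (346 + 2/(-11))*147 = (346 + 2*(-1/11))*147 = (346 - 2/11)*147 = (3804/11)*147 = 559188/11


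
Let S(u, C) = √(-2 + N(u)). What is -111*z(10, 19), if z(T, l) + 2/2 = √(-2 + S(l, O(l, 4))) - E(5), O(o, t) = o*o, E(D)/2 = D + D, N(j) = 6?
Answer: 2331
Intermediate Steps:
E(D) = 4*D (E(D) = 2*(D + D) = 2*(2*D) = 4*D)
O(o, t) = o²
S(u, C) = 2 (S(u, C) = √(-2 + 6) = √4 = 2)
z(T, l) = -21 (z(T, l) = -1 + (√(-2 + 2) - 4*5) = -1 + (√0 - 1*20) = -1 + (0 - 20) = -1 - 20 = -21)
-111*z(10, 19) = -111*(-21) = 2331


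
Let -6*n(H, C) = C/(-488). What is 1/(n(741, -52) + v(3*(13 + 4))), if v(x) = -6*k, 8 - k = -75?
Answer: -732/364549 ≈ -0.0020080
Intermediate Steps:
k = 83 (k = 8 - 1*(-75) = 8 + 75 = 83)
n(H, C) = C/2928 (n(H, C) = -C/(6*(-488)) = -C*(-1)/(6*488) = -(-1)*C/2928 = C/2928)
v(x) = -498 (v(x) = -6*83 = -498)
1/(n(741, -52) + v(3*(13 + 4))) = 1/((1/2928)*(-52) - 498) = 1/(-13/732 - 498) = 1/(-364549/732) = -732/364549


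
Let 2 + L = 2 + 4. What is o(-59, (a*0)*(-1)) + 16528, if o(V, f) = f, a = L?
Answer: 16528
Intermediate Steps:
L = 4 (L = -2 + (2 + 4) = -2 + 6 = 4)
a = 4
o(-59, (a*0)*(-1)) + 16528 = (4*0)*(-1) + 16528 = 0*(-1) + 16528 = 0 + 16528 = 16528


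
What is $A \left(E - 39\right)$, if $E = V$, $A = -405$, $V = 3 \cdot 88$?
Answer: $-91125$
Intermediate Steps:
$V = 264$
$E = 264$
$A \left(E - 39\right) = - 405 \left(264 - 39\right) = \left(-405\right) 225 = -91125$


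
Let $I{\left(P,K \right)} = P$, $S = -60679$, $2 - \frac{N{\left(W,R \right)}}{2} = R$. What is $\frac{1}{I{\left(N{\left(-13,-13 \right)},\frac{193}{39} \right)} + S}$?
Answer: $- \frac{1}{60649} \approx -1.6488 \cdot 10^{-5}$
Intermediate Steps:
$N{\left(W,R \right)} = 4 - 2 R$
$\frac{1}{I{\left(N{\left(-13,-13 \right)},\frac{193}{39} \right)} + S} = \frac{1}{\left(4 - -26\right) - 60679} = \frac{1}{\left(4 + 26\right) - 60679} = \frac{1}{30 - 60679} = \frac{1}{-60649} = - \frac{1}{60649}$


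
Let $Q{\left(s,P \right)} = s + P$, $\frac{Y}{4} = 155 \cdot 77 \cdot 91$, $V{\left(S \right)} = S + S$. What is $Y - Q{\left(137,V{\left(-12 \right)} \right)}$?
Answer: $4344227$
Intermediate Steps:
$V{\left(S \right)} = 2 S$
$Y = 4344340$ ($Y = 4 \cdot 155 \cdot 77 \cdot 91 = 4 \cdot 11935 \cdot 91 = 4 \cdot 1086085 = 4344340$)
$Q{\left(s,P \right)} = P + s$
$Y - Q{\left(137,V{\left(-12 \right)} \right)} = 4344340 - \left(2 \left(-12\right) + 137\right) = 4344340 - \left(-24 + 137\right) = 4344340 - 113 = 4344227$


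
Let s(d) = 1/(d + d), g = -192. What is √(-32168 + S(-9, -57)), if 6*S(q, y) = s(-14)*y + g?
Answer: I*√25244534/28 ≈ 179.44*I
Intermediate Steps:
s(d) = 1/(2*d)
S(q, y) = -32 - y/168 (S(q, y) = (((½)/(-14))*y - 192)/6 = (((½)*(-1/14))*y - 192)/6 = (-y/28 - 192)/6 = (-192 - y/28)/6 = -32 - y/168)
√(-32168 + S(-9, -57)) = √(-32168 + (-32 - 1/168*(-57))) = √(-32168 + (-32 + 19/56)) = √(-32168 - 1773/56) = √(-1803181/56) = I*√25244534/28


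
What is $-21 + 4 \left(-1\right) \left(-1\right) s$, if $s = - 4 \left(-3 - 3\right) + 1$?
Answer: $79$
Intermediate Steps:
$s = 25$ ($s = \left(-4\right) \left(-6\right) + 1 = 24 + 1 = 25$)
$-21 + 4 \left(-1\right) \left(-1\right) s = -21 + 4 \left(-1\right) \left(-1\right) 25 = -21 + \left(-4\right) \left(-1\right) 25 = -21 + 4 \cdot 25 = -21 + 100 = 79$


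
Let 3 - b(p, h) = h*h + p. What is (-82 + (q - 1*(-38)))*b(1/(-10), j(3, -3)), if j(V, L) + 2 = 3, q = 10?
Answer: -357/5 ≈ -71.400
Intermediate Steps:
j(V, L) = 1 (j(V, L) = -2 + 3 = 1)
b(p, h) = 3 - p - h**2 (b(p, h) = 3 - (h*h + p) = 3 - (h**2 + p) = 3 - (p + h**2) = 3 + (-p - h**2) = 3 - p - h**2)
(-82 + (q - 1*(-38)))*b(1/(-10), j(3, -3)) = (-82 + (10 - 1*(-38)))*(3 - 1/(-10) - 1*1**2) = (-82 + (10 + 38))*(3 - 1*(-1/10) - 1*1) = (-82 + 48)*(3 + 1/10 - 1) = -34*21/10 = -357/5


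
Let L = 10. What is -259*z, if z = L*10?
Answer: -25900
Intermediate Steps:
z = 100 (z = 10*10 = 100)
-259*z = -259*100 = -25900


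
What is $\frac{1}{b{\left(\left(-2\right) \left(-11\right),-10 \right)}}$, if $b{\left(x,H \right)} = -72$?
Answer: $- \frac{1}{72} \approx -0.013889$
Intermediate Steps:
$\frac{1}{b{\left(\left(-2\right) \left(-11\right),-10 \right)}} = \frac{1}{-72} = - \frac{1}{72}$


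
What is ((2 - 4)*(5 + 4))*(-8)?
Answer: 144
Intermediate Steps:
((2 - 4)*(5 + 4))*(-8) = -2*9*(-8) = -18*(-8) = 144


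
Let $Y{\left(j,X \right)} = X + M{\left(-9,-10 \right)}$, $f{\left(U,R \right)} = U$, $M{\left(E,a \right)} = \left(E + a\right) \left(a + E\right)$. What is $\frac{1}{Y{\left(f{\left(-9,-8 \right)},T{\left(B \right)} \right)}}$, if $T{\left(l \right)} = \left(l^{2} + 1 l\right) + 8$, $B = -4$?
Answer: $\frac{1}{381} \approx 0.0026247$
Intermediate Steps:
$M{\left(E,a \right)} = \left(E + a\right)^{2}$ ($M{\left(E,a \right)} = \left(E + a\right) \left(E + a\right) = \left(E + a\right)^{2}$)
$T{\left(l \right)} = 8 + l + l^{2}$ ($T{\left(l \right)} = \left(l^{2} + l\right) + 8 = \left(l + l^{2}\right) + 8 = 8 + l + l^{2}$)
$Y{\left(j,X \right)} = 361 + X$ ($Y{\left(j,X \right)} = X + \left(-9 - 10\right)^{2} = X + \left(-19\right)^{2} = X + 361 = 361 + X$)
$\frac{1}{Y{\left(f{\left(-9,-8 \right)},T{\left(B \right)} \right)}} = \frac{1}{361 + \left(8 - 4 + \left(-4\right)^{2}\right)} = \frac{1}{361 + \left(8 - 4 + 16\right)} = \frac{1}{361 + 20} = \frac{1}{381}$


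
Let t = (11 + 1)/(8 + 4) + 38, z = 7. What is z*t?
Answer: 273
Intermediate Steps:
t = 39 (t = 12/12 + 38 = 12*(1/12) + 38 = 1 + 38 = 39)
z*t = 7*39 = 273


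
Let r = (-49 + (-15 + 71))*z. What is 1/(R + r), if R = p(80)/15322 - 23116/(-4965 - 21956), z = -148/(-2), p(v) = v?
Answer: 206241781/107011411074 ≈ 0.0019273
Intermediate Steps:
z = 74 (z = -148*(-½) = 74)
R = 178168516/206241781 (R = 80/15322 - 23116/(-4965 - 21956) = 80*(1/15322) - 23116/(-26921) = 40/7661 - 23116*(-1/26921) = 40/7661 + 23116/26921 = 178168516/206241781 ≈ 0.86388)
r = 518 (r = (-49 + (-15 + 71))*74 = (-49 + 56)*74 = 7*74 = 518)
1/(R + r) = 1/(178168516/206241781 + 518) = 1/(107011411074/206241781) = 206241781/107011411074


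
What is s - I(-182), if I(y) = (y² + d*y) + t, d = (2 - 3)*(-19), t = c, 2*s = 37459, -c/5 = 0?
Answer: -21873/2 ≈ -10937.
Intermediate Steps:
c = 0 (c = -5*0 = 0)
s = 37459/2 (s = (½)*37459 = 37459/2 ≈ 18730.)
t = 0
d = 19 (d = -1*(-19) = 19)
I(y) = y² + 19*y (I(y) = (y² + 19*y) + 0 = y² + 19*y)
s - I(-182) = 37459/2 - (-182)*(19 - 182) = 37459/2 - (-182)*(-163) = 37459/2 - 1*29666 = 37459/2 - 29666 = -21873/2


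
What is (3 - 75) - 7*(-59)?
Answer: 341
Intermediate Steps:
(3 - 75) - 7*(-59) = -72 + 413 = 341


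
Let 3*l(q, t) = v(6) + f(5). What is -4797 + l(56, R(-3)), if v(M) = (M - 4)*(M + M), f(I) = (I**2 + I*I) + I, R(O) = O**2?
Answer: -14312/3 ≈ -4770.7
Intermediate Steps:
f(I) = I + 2*I**2 (f(I) = (I**2 + I**2) + I = 2*I**2 + I = I + 2*I**2)
v(M) = 2*M*(-4 + M) (v(M) = (-4 + M)*(2*M) = 2*M*(-4 + M))
l(q, t) = 79/3 (l(q, t) = (2*6*(-4 + 6) + 5*(1 + 2*5))/3 = (2*6*2 + 5*(1 + 10))/3 = (24 + 5*11)/3 = (24 + 55)/3 = (1/3)*79 = 79/3)
-4797 + l(56, R(-3)) = -4797 + 79/3 = -14312/3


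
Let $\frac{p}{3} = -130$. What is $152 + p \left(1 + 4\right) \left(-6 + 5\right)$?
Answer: $2102$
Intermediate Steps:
$p = -390$ ($p = 3 \left(-130\right) = -390$)
$152 + p \left(1 + 4\right) \left(-6 + 5\right) = 152 - 390 \left(1 + 4\right) \left(-6 + 5\right) = 152 - 390 \cdot 5 \left(-1\right) = 152 - -1950 = 152 + 1950 = 2102$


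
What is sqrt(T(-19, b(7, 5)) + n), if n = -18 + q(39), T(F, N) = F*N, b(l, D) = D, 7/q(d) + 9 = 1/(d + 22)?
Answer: I*sqrt(8542087)/274 ≈ 10.667*I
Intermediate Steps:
q(d) = 7/(-9 + 1/(22 + d)) (q(d) = 7/(-9 + 1/(d + 22)) = 7/(-9 + 1/(22 + d)))
n = -10291/548 (n = -18 + 7*(-22 - 1*39)/(197 + 9*39) = -18 + 7*(-22 - 39)/(197 + 351) = -18 + 7*(-61)/548 = -18 + 7*(1/548)*(-61) = -18 - 427/548 = -10291/548 ≈ -18.779)
sqrt(T(-19, b(7, 5)) + n) = sqrt(-19*5 - 10291/548) = sqrt(-95 - 10291/548) = sqrt(-62351/548) = I*sqrt(8542087)/274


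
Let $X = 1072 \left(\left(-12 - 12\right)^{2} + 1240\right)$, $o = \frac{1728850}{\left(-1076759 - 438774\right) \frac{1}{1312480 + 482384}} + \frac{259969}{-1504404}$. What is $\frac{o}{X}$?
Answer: $- \frac{4668242168550264077}{4438543764046385664} \approx -1.0518$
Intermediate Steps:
$o = - \frac{4668242168550264077}{2279973907332}$ ($o = \frac{1728850}{\left(-1515533\right) \frac{1}{1794864}} + 259969 \left(- \frac{1}{1504404}\right) = \frac{1728850}{\left(-1515533\right) \frac{1}{1794864}} - \frac{259969}{1504404} = \frac{1728850}{- \frac{1515533}{1794864}} - \frac{259969}{1504404} = 1728850 \left(- \frac{1794864}{1515533}\right) - \frac{259969}{1504404} = - \frac{3103050626400}{1515533} - \frac{259969}{1504404} = - \frac{4668242168550264077}{2279973907332} \approx -2.0475 \cdot 10^{6}$)
$X = 1946752$ ($X = 1072 \left(\left(-24\right)^{2} + 1240\right) = 1072 \left(576 + 1240\right) = 1072 \cdot 1816 = 1946752$)
$\frac{o}{X} = - \frac{4668242168550264077}{2279973907332 \cdot 1946752} = \left(- \frac{4668242168550264077}{2279973907332}\right) \frac{1}{1946752} = - \frac{4668242168550264077}{4438543764046385664}$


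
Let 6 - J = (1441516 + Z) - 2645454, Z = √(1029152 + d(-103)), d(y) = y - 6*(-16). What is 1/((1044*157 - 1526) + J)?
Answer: 105102/143603516087 + √1029145/1866845709131 ≈ 7.3243e-7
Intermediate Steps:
d(y) = 96 + y (d(y) = y + 96 = 96 + y)
Z = √1029145 (Z = √(1029152 + (96 - 103)) = √(1029152 - 7) = √1029145 ≈ 1014.5)
J = 1203944 - √1029145 (J = 6 - ((1441516 + √1029145) - 2645454) = 6 - (-1203938 + √1029145) = 6 + (1203938 - √1029145) = 1203944 - √1029145 ≈ 1.2029e+6)
1/((1044*157 - 1526) + J) = 1/((1044*157 - 1526) + (1203944 - √1029145)) = 1/((163908 - 1526) + (1203944 - √1029145)) = 1/(162382 + (1203944 - √1029145)) = 1/(1366326 - √1029145)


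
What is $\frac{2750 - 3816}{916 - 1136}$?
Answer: $\frac{533}{110} \approx 4.8455$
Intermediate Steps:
$\frac{2750 - 3816}{916 - 1136} = - \frac{1066}{-220} = \left(-1066\right) \left(- \frac{1}{220}\right) = \frac{533}{110}$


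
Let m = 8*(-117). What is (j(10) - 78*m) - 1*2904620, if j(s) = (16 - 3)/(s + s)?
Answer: -56632227/20 ≈ -2.8316e+6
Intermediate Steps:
m = -936
j(s) = 13/(2*s) (j(s) = 13/((2*s)) = 13*(1/(2*s)) = 13/(2*s))
(j(10) - 78*m) - 1*2904620 = ((13/2)/10 - 78*(-936)) - 1*2904620 = ((13/2)*(⅒) + 73008) - 2904620 = (13/20 + 73008) - 2904620 = 1460173/20 - 2904620 = -56632227/20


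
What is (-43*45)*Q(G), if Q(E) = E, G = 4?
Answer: -7740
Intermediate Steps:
(-43*45)*Q(G) = -43*45*4 = -1935*4 = -7740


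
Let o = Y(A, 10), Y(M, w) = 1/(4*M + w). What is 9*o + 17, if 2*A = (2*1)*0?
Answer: 179/10 ≈ 17.900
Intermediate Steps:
A = 0 (A = ((2*1)*0)/2 = (2*0)/2 = (½)*0 = 0)
Y(M, w) = 1/(w + 4*M)
o = ⅒ (o = 1/(10 + 4*0) = 1/(10 + 0) = 1/10 = ⅒ ≈ 0.10000)
9*o + 17 = 9*(⅒) + 17 = 9/10 + 17 = 179/10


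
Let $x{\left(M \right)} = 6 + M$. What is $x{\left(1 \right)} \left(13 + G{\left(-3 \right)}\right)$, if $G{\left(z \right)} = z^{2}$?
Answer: $154$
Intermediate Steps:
$x{\left(1 \right)} \left(13 + G{\left(-3 \right)}\right) = \left(6 + 1\right) \left(13 + \left(-3\right)^{2}\right) = 7 \left(13 + 9\right) = 7 \cdot 22 = 154$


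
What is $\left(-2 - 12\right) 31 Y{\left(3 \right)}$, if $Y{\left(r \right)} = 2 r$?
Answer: $-2604$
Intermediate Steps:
$\left(-2 - 12\right) 31 Y{\left(3 \right)} = \left(-2 - 12\right) 31 \cdot 2 \cdot 3 = \left(-14\right) 31 \cdot 6 = \left(-434\right) 6 = -2604$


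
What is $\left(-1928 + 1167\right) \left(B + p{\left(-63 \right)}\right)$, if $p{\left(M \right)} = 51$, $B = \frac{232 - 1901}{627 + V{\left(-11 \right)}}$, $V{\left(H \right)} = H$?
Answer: $- \frac{22637467}{616} \approx -36749.0$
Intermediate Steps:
$B = - \frac{1669}{616}$ ($B = \frac{232 - 1901}{627 - 11} = - \frac{1669}{616} \approx -2.7094$)
$\left(-1928 + 1167\right) \left(B + p{\left(-63 \right)}\right) = \left(-1928 + 1167\right) \left(- \frac{1669}{616} + 51\right) = \left(-761\right) \frac{29747}{616} = - \frac{22637467}{616}$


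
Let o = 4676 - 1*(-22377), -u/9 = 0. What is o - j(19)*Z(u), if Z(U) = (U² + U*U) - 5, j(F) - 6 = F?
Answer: 27178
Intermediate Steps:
u = 0 (u = -9*0 = 0)
j(F) = 6 + F
Z(U) = -5 + 2*U² (Z(U) = (U² + U²) - 5 = 2*U² - 5 = -5 + 2*U²)
o = 27053 (o = 4676 + 22377 = 27053)
o - j(19)*Z(u) = 27053 - (6 + 19)*(-5 + 2*0²) = 27053 - 25*(-5 + 2*0) = 27053 - 25*(-5 + 0) = 27053 - 25*(-5) = 27053 - 1*(-125) = 27053 + 125 = 27178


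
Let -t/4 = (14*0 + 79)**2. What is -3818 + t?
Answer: -28782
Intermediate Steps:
t = -24964 (t = -4*(14*0 + 79)**2 = -4*(0 + 79)**2 = -4*79**2 = -4*6241 = -24964)
-3818 + t = -3818 - 24964 = -28782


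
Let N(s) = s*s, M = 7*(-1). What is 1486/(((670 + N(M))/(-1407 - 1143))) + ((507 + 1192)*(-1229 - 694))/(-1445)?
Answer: -3126438237/1038955 ≈ -3009.2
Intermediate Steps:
M = -7
N(s) = s²
1486/(((670 + N(M))/(-1407 - 1143))) + ((507 + 1192)*(-1229 - 694))/(-1445) = 1486/(((670 + (-7)²)/(-1407 - 1143))) + ((507 + 1192)*(-1229 - 694))/(-1445) = 1486/(((670 + 49)/(-2550))) + (1699*(-1923))*(-1/1445) = 1486/((719*(-1/2550))) - 3267177*(-1/1445) = 1486/(-719/2550) + 3267177/1445 = 1486*(-2550/719) + 3267177/1445 = -3789300/719 + 3267177/1445 = -3126438237/1038955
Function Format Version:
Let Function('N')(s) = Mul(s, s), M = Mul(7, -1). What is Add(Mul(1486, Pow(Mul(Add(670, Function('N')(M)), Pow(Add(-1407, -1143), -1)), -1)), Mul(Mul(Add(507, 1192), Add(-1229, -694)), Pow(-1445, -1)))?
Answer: Rational(-3126438237, 1038955) ≈ -3009.2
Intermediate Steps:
M = -7
Function('N')(s) = Pow(s, 2)
Add(Mul(1486, Pow(Mul(Add(670, Function('N')(M)), Pow(Add(-1407, -1143), -1)), -1)), Mul(Mul(Add(507, 1192), Add(-1229, -694)), Pow(-1445, -1))) = Add(Mul(1486, Pow(Mul(Add(670, Pow(-7, 2)), Pow(Add(-1407, -1143), -1)), -1)), Mul(Mul(Add(507, 1192), Add(-1229, -694)), Pow(-1445, -1))) = Add(Mul(1486, Pow(Mul(Add(670, 49), Pow(-2550, -1)), -1)), Mul(Mul(1699, -1923), Rational(-1, 1445))) = Add(Mul(1486, Pow(Mul(719, Rational(-1, 2550)), -1)), Mul(-3267177, Rational(-1, 1445))) = Add(Mul(1486, Pow(Rational(-719, 2550), -1)), Rational(3267177, 1445)) = Add(Mul(1486, Rational(-2550, 719)), Rational(3267177, 1445)) = Add(Rational(-3789300, 719), Rational(3267177, 1445)) = Rational(-3126438237, 1038955)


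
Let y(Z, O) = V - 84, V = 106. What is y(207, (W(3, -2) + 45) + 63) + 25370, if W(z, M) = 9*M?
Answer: 25392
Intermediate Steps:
y(Z, O) = 22 (y(Z, O) = 106 - 84 = 22)
y(207, (W(3, -2) + 45) + 63) + 25370 = 22 + 25370 = 25392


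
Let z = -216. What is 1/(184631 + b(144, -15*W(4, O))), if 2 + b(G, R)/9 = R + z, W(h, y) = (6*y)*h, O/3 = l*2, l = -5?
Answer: 1/279869 ≈ 3.5731e-6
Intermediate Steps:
O = -30 (O = 3*(-5*2) = 3*(-10) = -30)
W(h, y) = 6*h*y
b(G, R) = -1962 + 9*R (b(G, R) = -18 + 9*(R - 216) = -18 + 9*(-216 + R) = -18 + (-1944 + 9*R) = -1962 + 9*R)
1/(184631 + b(144, -15*W(4, O))) = 1/(184631 + (-1962 + 9*(-90*4*(-30)))) = 1/(184631 + (-1962 + 9*(-15*(-720)))) = 1/(184631 + (-1962 + 9*10800)) = 1/(184631 + (-1962 + 97200)) = 1/(184631 + 95238) = 1/279869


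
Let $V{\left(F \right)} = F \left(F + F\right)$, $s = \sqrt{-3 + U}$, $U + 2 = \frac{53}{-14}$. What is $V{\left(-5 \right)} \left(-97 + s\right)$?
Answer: $-4850 + \frac{25 i \sqrt{1722}}{7} \approx -4850.0 + 148.2 i$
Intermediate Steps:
$U = - \frac{81}{14}$ ($U = -2 + \frac{53}{-14} = -2 + 53 \left(- \frac{1}{14}\right) = -2 - \frac{53}{14} = - \frac{81}{14} \approx -5.7857$)
$s = \frac{i \sqrt{1722}}{14}$ ($s = \sqrt{-3 - \frac{81}{14}} = \sqrt{- \frac{123}{14}} = \frac{i \sqrt{1722}}{14} \approx 2.9641 i$)
$V{\left(F \right)} = 2 F^{2}$ ($V{\left(F \right)} = F 2 F = 2 F^{2}$)
$V{\left(-5 \right)} \left(-97 + s\right) = 2 \left(-5\right)^{2} \left(-97 + \frac{i \sqrt{1722}}{14}\right) = 2 \cdot 25 \left(-97 + \frac{i \sqrt{1722}}{14}\right) = 50 \left(-97 + \frac{i \sqrt{1722}}{14}\right) = -4850 + \frac{25 i \sqrt{1722}}{7}$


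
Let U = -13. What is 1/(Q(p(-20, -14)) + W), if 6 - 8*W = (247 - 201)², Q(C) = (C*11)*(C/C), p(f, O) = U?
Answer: -4/1627 ≈ -0.0024585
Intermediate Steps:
p(f, O) = -13
Q(C) = 11*C (Q(C) = (11*C)*1 = 11*C)
W = -1055/4 (W = ¾ - (247 - 201)²/8 = ¾ - ⅛*46² = ¾ - ⅛*2116 = ¾ - 529/2 = -1055/4 ≈ -263.75)
1/(Q(p(-20, -14)) + W) = 1/(11*(-13) - 1055/4) = 1/(-143 - 1055/4) = 1/(-1627/4) = -4/1627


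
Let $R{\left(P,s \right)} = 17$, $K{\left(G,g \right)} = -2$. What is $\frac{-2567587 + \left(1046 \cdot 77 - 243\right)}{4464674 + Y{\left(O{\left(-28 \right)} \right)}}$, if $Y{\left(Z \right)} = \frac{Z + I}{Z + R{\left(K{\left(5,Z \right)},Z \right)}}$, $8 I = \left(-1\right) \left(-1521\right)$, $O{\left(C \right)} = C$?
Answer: $- \frac{218881344}{392890015} \approx -0.55711$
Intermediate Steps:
$I = \frac{1521}{8}$ ($I = \frac{\left(-1\right) \left(-1521\right)}{8} = \frac{1}{8} \cdot 1521 = \frac{1521}{8} \approx 190.13$)
$Y{\left(Z \right)} = \frac{\frac{1521}{8} + Z}{17 + Z}$ ($Y{\left(Z \right)} = \frac{Z + \frac{1521}{8}}{Z + 17} = \frac{\frac{1521}{8} + Z}{17 + Z}$)
$\frac{-2567587 + \left(1046 \cdot 77 - 243\right)}{4464674 + Y{\left(O{\left(-28 \right)} \right)}} = \frac{-2567587 + \left(1046 \cdot 77 - 243\right)}{4464674 + \frac{\frac{1521}{8} - 28}{17 - 28}} = \frac{-2567587 + \left(80542 - 243\right)}{4464674 + \frac{1}{-11} \cdot \frac{1297}{8}} = \frac{-2567587 + 80299}{4464674 - \frac{1297}{88}} = - \frac{2487288}{4464674 - \frac{1297}{88}} = - \frac{2487288}{\frac{392890015}{88}} = \left(-2487288\right) \frac{88}{392890015} = - \frac{218881344}{392890015}$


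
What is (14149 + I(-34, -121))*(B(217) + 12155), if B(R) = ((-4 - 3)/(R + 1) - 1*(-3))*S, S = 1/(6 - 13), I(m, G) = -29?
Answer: 130948053980/763 ≈ 1.7162e+8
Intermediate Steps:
S = -⅐ (S = 1/(-7) = -⅐ ≈ -0.14286)
B(R) = -3/7 + 1/(1 + R) (B(R) = ((-4 - 3)/(R + 1) - 1*(-3))*(-⅐) = (-7/(1 + R) + 3)*(-⅐) = (3 - 7/(1 + R))*(-⅐) = -3/7 + 1/(1 + R))
(14149 + I(-34, -121))*(B(217) + 12155) = (14149 - 29)*((4 - 3*217)/(7*(1 + 217)) + 12155) = 14120*((⅐)*(4 - 651)/218 + 12155) = 14120*((⅐)*(1/218)*(-647) + 12155) = 14120*(-647/1526 + 12155) = 14120*(18547883/1526) = 130948053980/763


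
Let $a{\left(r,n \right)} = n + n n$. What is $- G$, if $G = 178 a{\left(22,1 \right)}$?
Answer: $-356$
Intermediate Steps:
$a{\left(r,n \right)} = n + n^{2}$
$G = 356$ ($G = 178 \cdot 1 \left(1 + 1\right) = 178 \cdot 1 \cdot 2 = 178 \cdot 2 = 356$)
$- G = \left(-1\right) 356 = -356$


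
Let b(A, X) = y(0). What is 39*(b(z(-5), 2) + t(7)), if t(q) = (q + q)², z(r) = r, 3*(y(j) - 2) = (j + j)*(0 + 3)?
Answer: 7722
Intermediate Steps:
y(j) = 2 + 2*j (y(j) = 2 + ((j + j)*(0 + 3))/3 = 2 + ((2*j)*3)/3 = 2 + (6*j)/3 = 2 + 2*j)
b(A, X) = 2 (b(A, X) = 2 + 2*0 = 2 + 0 = 2)
t(q) = 4*q² (t(q) = (2*q)² = 4*q²)
39*(b(z(-5), 2) + t(7)) = 39*(2 + 4*7²) = 39*(2 + 4*49) = 39*(2 + 196) = 39*198 = 7722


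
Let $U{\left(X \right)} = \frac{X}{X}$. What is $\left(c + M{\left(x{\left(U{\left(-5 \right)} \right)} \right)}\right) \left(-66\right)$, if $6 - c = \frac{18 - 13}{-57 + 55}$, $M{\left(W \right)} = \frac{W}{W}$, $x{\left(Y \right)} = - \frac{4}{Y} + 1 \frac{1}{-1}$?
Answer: $-627$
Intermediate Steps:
$U{\left(X \right)} = 1$
$x{\left(Y \right)} = -1 - \frac{4}{Y}$ ($x{\left(Y \right)} = - \frac{4}{Y} + 1 \left(-1\right) = - \frac{4}{Y} - 1 = -1 - \frac{4}{Y}$)
$M{\left(W \right)} = 1$
$c = \frac{17}{2}$ ($c = 6 - \frac{18 - 13}{-57 + 55} = 6 - \frac{5}{-2} = 6 - 5 \left(- \frac{1}{2}\right) = 6 - - \frac{5}{2} = 6 + \frac{5}{2} = \frac{17}{2} \approx 8.5$)
$\left(c + M{\left(x{\left(U{\left(-5 \right)} \right)} \right)}\right) \left(-66\right) = \left(\frac{17}{2} + 1\right) \left(-66\right) = \frac{19}{2} \left(-66\right) = -627$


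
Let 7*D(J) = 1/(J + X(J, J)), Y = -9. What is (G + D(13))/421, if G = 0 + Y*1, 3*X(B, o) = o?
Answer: -3273/153244 ≈ -0.021358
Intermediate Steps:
X(B, o) = o/3
G = -9 (G = 0 - 9*1 = 0 - 9 = -9)
D(J) = 3/(28*J) (D(J) = 1/(7*(J + J/3)) = 1/(7*((4*J/3))) = (3/(4*J))/7 = 3/(28*J))
(G + D(13))/421 = (-9 + (3/28)/13)/421 = (-9 + (3/28)*(1/13))*(1/421) = (-9 + 3/364)*(1/421) = -3273/364*1/421 = -3273/153244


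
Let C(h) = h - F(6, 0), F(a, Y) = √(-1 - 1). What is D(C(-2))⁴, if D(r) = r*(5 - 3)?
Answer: -448 + 256*I*√2 ≈ -448.0 + 362.04*I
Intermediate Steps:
F(a, Y) = I*√2 (F(a, Y) = √(-2) = I*√2)
C(h) = h - I*√2
D(r) = 2*r (D(r) = r*2 = 2*r)
D(C(-2))⁴ = (2*(-2 - I*√2))⁴ = (-4 - 2*I*√2)⁴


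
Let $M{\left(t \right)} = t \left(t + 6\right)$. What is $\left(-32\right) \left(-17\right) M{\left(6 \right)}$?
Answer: $39168$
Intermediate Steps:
$M{\left(t \right)} = t \left(6 + t\right)$
$\left(-32\right) \left(-17\right) M{\left(6 \right)} = \left(-32\right) \left(-17\right) 6 \left(6 + 6\right) = 544 \cdot 6 \cdot 12 = 544 \cdot 72 = 39168$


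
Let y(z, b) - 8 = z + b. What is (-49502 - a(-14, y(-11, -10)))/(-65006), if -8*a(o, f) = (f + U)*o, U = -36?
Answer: 197665/260024 ≈ 0.76018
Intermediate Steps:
y(z, b) = 8 + b + z (y(z, b) = 8 + (z + b) = 8 + (b + z) = 8 + b + z)
a(o, f) = -o*(-36 + f)/8 (a(o, f) = -(f - 36)*o/8 = -(-36 + f)*o/8 = -o*(-36 + f)/8)
(-49502 - a(-14, y(-11, -10)))/(-65006) = (-49502 - (-14)*(36 - (8 - 10 - 11))/8)/(-65006) = (-49502 - (-14)*(36 - 1*(-13))/8)*(-1/65006) = (-49502 - (-14)*(36 + 13)/8)*(-1/65006) = (-49502 - (-14)*49/8)*(-1/65006) = (-49502 - 1*(-343/4))*(-1/65006) = (-49502 + 343/4)*(-1/65006) = -197665/4*(-1/65006) = 197665/260024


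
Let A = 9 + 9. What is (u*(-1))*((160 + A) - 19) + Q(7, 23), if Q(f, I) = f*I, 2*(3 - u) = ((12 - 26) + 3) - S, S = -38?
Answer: 3661/2 ≈ 1830.5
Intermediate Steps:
A = 18
u = -21/2 (u = 3 - (((12 - 26) + 3) - 1*(-38))/2 = 3 - ((-14 + 3) + 38)/2 = 3 - (-11 + 38)/2 = 3 - ½*27 = 3 - 27/2 = -21/2 ≈ -10.500)
Q(f, I) = I*f
(u*(-1))*((160 + A) - 19) + Q(7, 23) = (-21/2*(-1))*((160 + 18) - 19) + 23*7 = 21*(178 - 19)/2 + 161 = (21/2)*159 + 161 = 3339/2 + 161 = 3661/2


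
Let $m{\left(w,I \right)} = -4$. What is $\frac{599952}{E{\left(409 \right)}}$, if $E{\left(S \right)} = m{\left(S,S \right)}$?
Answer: $-149988$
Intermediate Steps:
$E{\left(S \right)} = -4$
$\frac{599952}{E{\left(409 \right)}} = \frac{599952}{-4} = 599952 \left(- \frac{1}{4}\right) = -149988$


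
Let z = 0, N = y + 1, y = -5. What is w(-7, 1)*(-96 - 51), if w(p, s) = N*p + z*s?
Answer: -4116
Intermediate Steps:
N = -4 (N = -5 + 1 = -4)
w(p, s) = -4*p (w(p, s) = -4*p + 0*s = -4*p + 0 = -4*p)
w(-7, 1)*(-96 - 51) = (-4*(-7))*(-96 - 51) = 28*(-147) = -4116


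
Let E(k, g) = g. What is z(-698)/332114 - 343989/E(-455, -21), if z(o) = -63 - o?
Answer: 38081192027/2324798 ≈ 16380.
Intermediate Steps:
z(-698)/332114 - 343989/E(-455, -21) = (-63 - 1*(-698))/332114 - 343989/(-21) = (-63 + 698)*(1/332114) - 343989*(-1/21) = 635*(1/332114) + 114663/7 = 635/332114 + 114663/7 = 38081192027/2324798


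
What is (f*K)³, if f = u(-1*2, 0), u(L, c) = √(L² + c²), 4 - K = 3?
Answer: 8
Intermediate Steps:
K = 1 (K = 4 - 1*3 = 4 - 3 = 1)
f = 2 (f = √((-1*2)² + 0²) = √((-2)² + 0) = √(4 + 0) = √4 = 2)
(f*K)³ = (2*1)³ = 2³ = 8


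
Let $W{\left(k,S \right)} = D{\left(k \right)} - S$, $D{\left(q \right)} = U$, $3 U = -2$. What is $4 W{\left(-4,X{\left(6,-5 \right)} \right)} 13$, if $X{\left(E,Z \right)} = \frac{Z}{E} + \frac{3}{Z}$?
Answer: $\frac{598}{15} \approx 39.867$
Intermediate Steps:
$U = - \frac{2}{3}$ ($U = \frac{1}{3} \left(-2\right) = - \frac{2}{3} \approx -0.66667$)
$X{\left(E,Z \right)} = \frac{3}{Z} + \frac{Z}{E}$
$D{\left(q \right)} = - \frac{2}{3}$
$W{\left(k,S \right)} = - \frac{2}{3} - S$
$4 W{\left(-4,X{\left(6,-5 \right)} \right)} 13 = 4 \left(- \frac{2}{3} - \left(\frac{3}{-5} - \frac{5}{6}\right)\right) 13 = 4 \left(- \frac{2}{3} - \left(3 \left(- \frac{1}{5}\right) - \frac{5}{6}\right)\right) 13 = 4 \left(- \frac{2}{3} - \left(- \frac{3}{5} - \frac{5}{6}\right)\right) 13 = 4 \left(- \frac{2}{3} - - \frac{43}{30}\right) 13 = 4 \left(- \frac{2}{3} + \frac{43}{30}\right) 13 = 4 \cdot \frac{23}{30} \cdot 13 = \frac{46}{15} \cdot 13 = \frac{598}{15}$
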